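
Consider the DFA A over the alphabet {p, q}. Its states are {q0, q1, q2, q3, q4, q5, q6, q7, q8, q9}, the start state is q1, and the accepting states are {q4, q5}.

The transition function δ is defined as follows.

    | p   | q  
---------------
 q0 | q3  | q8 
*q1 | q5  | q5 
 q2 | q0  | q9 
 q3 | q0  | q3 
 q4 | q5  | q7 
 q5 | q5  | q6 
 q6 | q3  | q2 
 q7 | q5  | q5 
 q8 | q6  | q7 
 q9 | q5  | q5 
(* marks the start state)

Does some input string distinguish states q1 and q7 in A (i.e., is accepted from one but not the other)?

No

Reachable states from the start: {q0,q1,q2,q3,q5,q6,q7,q8,q9}. Unreachable: {q4} — drop them.
P0 = {q5} | {q0,q1,q2,q3,q6,q7,q8,q9}.
Refine {q0,q1,q2,q3,q6,q7,q8,q9} on symbol p: members go to different blocks, giving {q0,q2,q3,q6,q8} and {q1,q7,q9}.
On input q, block {q0,q2,q3,q6,q8} splits into {q0,q3,q6} and {q2,q8}.
Refine {q0,q3,q6} on symbol q: members go to different blocks, giving {q0,q6} and {q3}.
No further refinement is possible. Final partition (5 blocks): {q5} | {q0,q6} | {q1,q7,q9} | {q2,q8} | {q3}.
q1 and q7 lie in the same block of the stable partition, so they are equivalent — no string distinguishes them.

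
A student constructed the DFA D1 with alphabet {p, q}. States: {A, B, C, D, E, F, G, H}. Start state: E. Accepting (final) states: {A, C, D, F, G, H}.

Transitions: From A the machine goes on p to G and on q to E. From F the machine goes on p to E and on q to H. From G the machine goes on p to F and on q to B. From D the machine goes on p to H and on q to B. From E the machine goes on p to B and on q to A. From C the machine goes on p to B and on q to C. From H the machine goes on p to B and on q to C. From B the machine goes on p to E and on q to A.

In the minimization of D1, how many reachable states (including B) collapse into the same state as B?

2

First remove the unreachable states {D}; 7 states remain.
Start with accepting vs non-accepting: {A,C,F,G,H} | {B,E}.
On input p, block {A,C,F,G,H} splits into {C,F,H} and {A,G}.
Refine {A,G} on symbol p: members go to different blocks, giving {A} and {G}.
No further refinement is possible. Final partition (4 blocks): {C,F,H} | {B,E} | {A} | {G}.
State B belongs to the block {B,E}, which has 2 states.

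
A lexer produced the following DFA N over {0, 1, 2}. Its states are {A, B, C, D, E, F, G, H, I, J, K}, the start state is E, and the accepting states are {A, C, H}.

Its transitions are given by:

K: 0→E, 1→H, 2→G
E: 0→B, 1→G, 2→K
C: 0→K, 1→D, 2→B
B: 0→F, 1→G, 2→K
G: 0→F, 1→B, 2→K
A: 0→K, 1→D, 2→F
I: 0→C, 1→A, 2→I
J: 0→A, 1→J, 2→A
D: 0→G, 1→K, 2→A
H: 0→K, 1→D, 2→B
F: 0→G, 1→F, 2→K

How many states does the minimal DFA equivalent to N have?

4

First remove the unreachable states {C,I,J}; 8 states remain.
Start with accepting vs non-accepting: {A,H} | {B,D,E,F,G,K}.
Refine {B,D,E,F,G,K} on symbol 1: members go to different blocks, giving {B,D,E,F,G} and {K}.
On input 1, block {B,D,E,F,G} splits into {B,E,F,G} and {D}.
The partition is now stable with 4 blocks: {A,H} | {B,E,F,G} | {K} | {D}.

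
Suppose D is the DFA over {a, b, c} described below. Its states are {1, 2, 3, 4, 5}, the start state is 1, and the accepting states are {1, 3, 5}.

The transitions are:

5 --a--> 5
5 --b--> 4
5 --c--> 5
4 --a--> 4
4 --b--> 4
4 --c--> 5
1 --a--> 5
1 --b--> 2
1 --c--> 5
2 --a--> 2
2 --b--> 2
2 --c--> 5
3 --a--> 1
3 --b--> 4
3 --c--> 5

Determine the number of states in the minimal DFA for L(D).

2

States {3} cannot be reached from the start state, so discard them.
Initial partition by acceptance: {1,5} | {2,4}.
The partition is now stable with 2 blocks: {1,5} | {2,4}.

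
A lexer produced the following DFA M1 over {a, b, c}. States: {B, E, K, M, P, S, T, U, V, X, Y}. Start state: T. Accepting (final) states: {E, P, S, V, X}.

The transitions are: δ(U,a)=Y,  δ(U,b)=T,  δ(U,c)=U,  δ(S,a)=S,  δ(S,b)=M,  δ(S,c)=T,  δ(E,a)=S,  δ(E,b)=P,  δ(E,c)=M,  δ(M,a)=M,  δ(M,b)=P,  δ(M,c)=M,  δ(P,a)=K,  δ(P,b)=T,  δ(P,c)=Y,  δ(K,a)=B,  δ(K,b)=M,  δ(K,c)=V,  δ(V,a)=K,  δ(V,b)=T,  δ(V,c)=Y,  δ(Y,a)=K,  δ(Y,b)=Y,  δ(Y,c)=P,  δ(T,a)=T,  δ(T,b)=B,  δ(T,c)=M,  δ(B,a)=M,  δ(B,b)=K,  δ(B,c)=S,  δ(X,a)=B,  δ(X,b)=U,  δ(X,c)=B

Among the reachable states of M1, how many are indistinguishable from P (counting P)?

First remove the unreachable states {E,U,X}; 8 states remain.
Start with accepting vs non-accepting: {P,S,V} | {B,K,M,T,Y}.
Split {P,S,V} by δ(·,a) → {P,V} and {S}.
Split {B,K,M,T,Y} by δ(·,b) → {B,K,T,Y} and {M}.
Split {B,K,T,Y} by δ(·,a) → {K,T,Y} and {B}.
Refine {K,T,Y} on symbol a: members go to different blocks, giving {T,Y} and {K}.
On input a, block {T,Y} splits into {Y} and {T}.
Stable partition: {P,V} | {Y} | {S} | {M} | {B} | {K} | {T} — 7 equivalence classes.
State P belongs to the block {P,V}, which has 2 states.

2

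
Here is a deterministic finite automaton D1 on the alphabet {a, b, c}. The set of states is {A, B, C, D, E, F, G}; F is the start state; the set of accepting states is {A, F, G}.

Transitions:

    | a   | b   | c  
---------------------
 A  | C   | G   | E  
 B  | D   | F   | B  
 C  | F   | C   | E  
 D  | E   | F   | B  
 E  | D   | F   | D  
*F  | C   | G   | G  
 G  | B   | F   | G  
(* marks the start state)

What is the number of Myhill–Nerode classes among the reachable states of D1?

States {A} cannot be reached from the start state, so discard them.
Initial partition by acceptance: {F,G} | {B,C,D,E}.
Refine {B,C,D,E} on symbol a: members go to different blocks, giving {B,D,E} and {C}.
Split {F,G} by δ(·,a) → {F} and {G}.
Stable partition: {F} | {B,D,E} | {C} | {G} — 4 equivalence classes.

4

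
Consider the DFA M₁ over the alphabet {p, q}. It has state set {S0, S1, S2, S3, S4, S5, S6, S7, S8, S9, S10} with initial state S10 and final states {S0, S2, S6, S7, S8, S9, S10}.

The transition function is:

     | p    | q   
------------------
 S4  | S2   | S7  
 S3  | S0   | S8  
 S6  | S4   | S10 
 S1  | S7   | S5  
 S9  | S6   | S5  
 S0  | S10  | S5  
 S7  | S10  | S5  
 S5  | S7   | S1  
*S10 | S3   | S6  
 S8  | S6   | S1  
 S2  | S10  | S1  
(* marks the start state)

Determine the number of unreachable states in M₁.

BFS from S10 reaches {S0, S1, S2, S3, S4, S5, S6, S7, S8, S10}; the 1 state(s) S9 are never visited.

1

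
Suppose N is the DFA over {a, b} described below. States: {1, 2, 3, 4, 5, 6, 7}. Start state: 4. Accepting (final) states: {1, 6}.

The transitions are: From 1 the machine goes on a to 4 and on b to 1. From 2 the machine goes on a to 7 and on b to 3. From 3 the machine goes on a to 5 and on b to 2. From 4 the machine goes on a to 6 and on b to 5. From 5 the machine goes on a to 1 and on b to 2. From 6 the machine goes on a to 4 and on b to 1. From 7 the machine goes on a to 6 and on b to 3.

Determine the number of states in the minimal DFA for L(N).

4

All states are reachable from the start state.
Start with accepting vs non-accepting: {1,6} | {2,3,4,5,7}.
Split {2,3,4,5,7} by δ(·,a) → {4,5,7} and {2,3}.
Refine {4,5,7} on symbol b: members go to different blocks, giving {5,7} and {4}.
The partition is now stable with 4 blocks: {1,6} | {5,7} | {2,3} | {4}.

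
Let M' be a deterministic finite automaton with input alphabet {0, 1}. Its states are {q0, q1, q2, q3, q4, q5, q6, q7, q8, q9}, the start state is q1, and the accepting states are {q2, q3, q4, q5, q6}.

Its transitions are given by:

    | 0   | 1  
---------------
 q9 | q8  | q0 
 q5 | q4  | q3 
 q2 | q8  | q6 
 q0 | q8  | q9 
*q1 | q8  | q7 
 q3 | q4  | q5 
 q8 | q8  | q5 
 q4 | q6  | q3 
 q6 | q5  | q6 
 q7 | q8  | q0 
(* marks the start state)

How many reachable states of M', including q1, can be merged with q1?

States {q2} cannot be reached from the start state, so discard them.
Start with accepting vs non-accepting: {q3,q4,q5,q6} | {q0,q1,q7,q8,q9}.
Refine {q0,q1,q7,q8,q9} on symbol 1: members go to different blocks, giving {q0,q1,q7,q9} and {q8}.
Stable partition: {q3,q4,q5,q6} | {q0,q1,q7,q9} | {q8} — 3 equivalence classes.
State q1 belongs to the block {q0,q1,q7,q9}, which has 4 states.

4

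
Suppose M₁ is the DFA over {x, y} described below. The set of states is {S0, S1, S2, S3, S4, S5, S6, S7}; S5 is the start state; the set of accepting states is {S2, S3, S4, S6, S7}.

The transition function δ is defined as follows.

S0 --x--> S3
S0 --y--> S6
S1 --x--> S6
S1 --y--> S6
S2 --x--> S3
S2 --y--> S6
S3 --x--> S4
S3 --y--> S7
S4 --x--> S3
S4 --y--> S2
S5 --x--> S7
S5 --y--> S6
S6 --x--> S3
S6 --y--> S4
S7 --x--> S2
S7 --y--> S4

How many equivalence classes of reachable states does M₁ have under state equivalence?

Reachable states from the start: {S2,S3,S4,S5,S6,S7}. Unreachable: {S0,S1} — drop them.
Initial partition by acceptance: {S2,S3,S4,S6,S7} | {S5}.
No further refinement is possible. Final partition (2 blocks): {S2,S3,S4,S6,S7} | {S5}.

2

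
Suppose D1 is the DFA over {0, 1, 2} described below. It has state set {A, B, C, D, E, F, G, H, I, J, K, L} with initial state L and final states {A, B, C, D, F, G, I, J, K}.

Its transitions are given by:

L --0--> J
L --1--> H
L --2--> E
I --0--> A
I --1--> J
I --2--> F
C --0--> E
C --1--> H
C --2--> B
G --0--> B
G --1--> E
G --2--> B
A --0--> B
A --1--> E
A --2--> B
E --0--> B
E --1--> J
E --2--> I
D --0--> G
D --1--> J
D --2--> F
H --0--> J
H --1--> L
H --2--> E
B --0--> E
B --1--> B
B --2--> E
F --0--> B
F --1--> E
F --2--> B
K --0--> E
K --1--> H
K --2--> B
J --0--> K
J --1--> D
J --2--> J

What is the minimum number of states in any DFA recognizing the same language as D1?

7

Reachable states from the start: {A,B,D,E,F,G,H,I,J,K,L}. Unreachable: {C} — drop them.
Start with accepting vs non-accepting: {A,B,D,F,G,I,J,K} | {E,H,L}.
On input 0, block {A,B,D,F,G,I,J,K} splits into {A,D,F,G,I,J} and {B,K}.
Refine {A,D,F,G,I,J} on symbol 0: members go to different blocks, giving {A,F,G,J} and {D,I}.
Refine {A,F,G,J} on symbol 1: members go to different blocks, giving {A,F,G} and {J}.
On input 0, block {E,H,L} splits into {H,L} and {E}.
Split {B,K} by δ(·,1) → {B} and {K}.
The partition is now stable with 7 blocks: {A,F,G} | {H,L} | {B} | {D,I} | {J} | {E} | {K}.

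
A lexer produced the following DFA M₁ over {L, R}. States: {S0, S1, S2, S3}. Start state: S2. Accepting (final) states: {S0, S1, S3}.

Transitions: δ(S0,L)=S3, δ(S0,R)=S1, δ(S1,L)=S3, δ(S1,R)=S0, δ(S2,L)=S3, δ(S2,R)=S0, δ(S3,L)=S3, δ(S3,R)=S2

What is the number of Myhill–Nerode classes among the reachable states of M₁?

3

All states are reachable from the start state.
P0 = {S0,S1,S3} | {S2}.
Split {S0,S1,S3} by δ(·,R) → {S0,S1} and {S3}.
Stable partition: {S0,S1} | {S2} | {S3} — 3 equivalence classes.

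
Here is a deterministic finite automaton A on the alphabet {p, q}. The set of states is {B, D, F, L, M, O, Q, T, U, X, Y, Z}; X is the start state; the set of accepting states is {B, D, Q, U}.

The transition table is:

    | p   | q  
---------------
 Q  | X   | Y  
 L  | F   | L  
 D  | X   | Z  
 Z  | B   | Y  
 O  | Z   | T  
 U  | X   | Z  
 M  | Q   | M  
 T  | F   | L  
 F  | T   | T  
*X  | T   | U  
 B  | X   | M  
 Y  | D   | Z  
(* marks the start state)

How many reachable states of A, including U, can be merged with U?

Reachable states from the start: {B,D,F,L,M,Q,T,U,X,Y,Z}. Unreachable: {O} — drop them.
Initial partition by acceptance: {B,D,Q,U} | {F,L,M,T,X,Y,Z}.
On input p, block {F,L,M,T,X,Y,Z} splits into {F,L,T,X} and {M,Y,Z}.
Split {F,L,T,X} by δ(·,q) → {F,L,T} and {X}.
No further refinement is possible. Final partition (4 blocks): {B,D,Q,U} | {F,L,T} | {M,Y,Z} | {X}.
State U belongs to the block {B,D,Q,U}, which has 4 states.

4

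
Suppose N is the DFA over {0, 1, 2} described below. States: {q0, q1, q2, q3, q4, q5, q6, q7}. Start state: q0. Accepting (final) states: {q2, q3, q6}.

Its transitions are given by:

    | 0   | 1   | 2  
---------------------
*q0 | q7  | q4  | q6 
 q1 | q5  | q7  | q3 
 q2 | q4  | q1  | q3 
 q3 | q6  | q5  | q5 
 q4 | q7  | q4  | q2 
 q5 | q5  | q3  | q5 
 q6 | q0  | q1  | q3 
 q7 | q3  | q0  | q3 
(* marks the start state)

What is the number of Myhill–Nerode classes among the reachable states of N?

6

Initial partition by acceptance: {q2,q3,q6} | {q0,q1,q4,q5,q7}.
Refine {q2,q3,q6} on symbol 0: members go to different blocks, giving {q2,q6} and {q3}.
On input 0, block {q0,q1,q4,q5,q7} splits into {q0,q1,q4,q5} and {q7}.
Refine {q0,q1,q4,q5} on symbol 0: members go to different blocks, giving {q0,q4} and {q1,q5}.
On input 1, block {q1,q5} splits into {q1} and {q5}.
No further refinement is possible. Final partition (6 blocks): {q2,q6} | {q0,q4} | {q3} | {q7} | {q1} | {q5}.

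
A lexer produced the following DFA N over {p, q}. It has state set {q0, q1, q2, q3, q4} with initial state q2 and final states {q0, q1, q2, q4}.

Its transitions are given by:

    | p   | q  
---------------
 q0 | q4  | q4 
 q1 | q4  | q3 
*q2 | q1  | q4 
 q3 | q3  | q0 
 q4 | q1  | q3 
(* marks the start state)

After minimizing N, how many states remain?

3

All states are reachable from the start state.
Start with accepting vs non-accepting: {q0,q1,q2,q4} | {q3}.
Split {q0,q1,q2,q4} by δ(·,q) → {q0,q2} and {q1,q4}.
Stable partition: {q0,q2} | {q3} | {q1,q4} — 3 equivalence classes.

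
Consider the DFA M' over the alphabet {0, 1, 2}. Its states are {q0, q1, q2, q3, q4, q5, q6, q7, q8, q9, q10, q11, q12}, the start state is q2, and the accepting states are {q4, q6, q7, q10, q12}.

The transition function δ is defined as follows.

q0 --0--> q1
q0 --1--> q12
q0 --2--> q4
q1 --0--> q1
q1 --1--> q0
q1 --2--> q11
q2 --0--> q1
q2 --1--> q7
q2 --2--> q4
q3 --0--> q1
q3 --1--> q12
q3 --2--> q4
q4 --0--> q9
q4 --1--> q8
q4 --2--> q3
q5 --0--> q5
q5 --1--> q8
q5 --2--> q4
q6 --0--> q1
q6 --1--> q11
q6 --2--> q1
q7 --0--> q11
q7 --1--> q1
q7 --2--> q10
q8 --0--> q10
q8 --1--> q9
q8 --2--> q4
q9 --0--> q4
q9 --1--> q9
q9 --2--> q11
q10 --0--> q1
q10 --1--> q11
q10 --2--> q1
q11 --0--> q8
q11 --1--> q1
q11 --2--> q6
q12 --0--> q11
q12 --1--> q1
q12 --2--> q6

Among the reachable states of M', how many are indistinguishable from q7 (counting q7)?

States {q5} cannot be reached from the start state, so discard them.
Initial partition by acceptance: {q4,q6,q7,q10,q12} | {q0,q1,q2,q3,q8,q9,q11}.
On input 2, block {q4,q6,q7,q10,q12} splits into {q4,q6,q10} and {q7,q12}.
On input 0, block {q0,q1,q2,q3,q8,q9,q11} splits into {q0,q1,q2,q3,q11} and {q8,q9}.
On input 0, block {q4,q6,q10} splits into {q6,q10} and {q4}.
Refine {q0,q1,q2,q3,q11} on symbol 0: members go to different blocks, giving {q0,q1,q2,q3} and {q11}.
Refine {q0,q1,q2,q3} on symbol 1: members go to different blocks, giving {q0,q2,q3} and {q1}.
Refine {q8,q9} on symbol 0: members go to different blocks, giving {q8} and {q9}.
Stable partition: {q6,q10} | {q0,q2,q3} | {q7,q12} | {q8} | {q4} | {q11} | {q1} | {q9} — 8 equivalence classes.
State q7 belongs to the block {q7,q12}, which has 2 states.

2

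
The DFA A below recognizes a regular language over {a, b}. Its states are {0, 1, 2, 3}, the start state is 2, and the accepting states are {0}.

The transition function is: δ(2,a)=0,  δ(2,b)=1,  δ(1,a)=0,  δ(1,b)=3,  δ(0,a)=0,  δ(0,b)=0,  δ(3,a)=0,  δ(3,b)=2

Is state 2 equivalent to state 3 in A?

Yes

All states are reachable from the start state.
P0 = {0} | {1,2,3}.
The partition is now stable with 2 blocks: {0} | {1,2,3}.
2 and 3 lie in the same block of the stable partition, so they are equivalent — no string distinguishes them.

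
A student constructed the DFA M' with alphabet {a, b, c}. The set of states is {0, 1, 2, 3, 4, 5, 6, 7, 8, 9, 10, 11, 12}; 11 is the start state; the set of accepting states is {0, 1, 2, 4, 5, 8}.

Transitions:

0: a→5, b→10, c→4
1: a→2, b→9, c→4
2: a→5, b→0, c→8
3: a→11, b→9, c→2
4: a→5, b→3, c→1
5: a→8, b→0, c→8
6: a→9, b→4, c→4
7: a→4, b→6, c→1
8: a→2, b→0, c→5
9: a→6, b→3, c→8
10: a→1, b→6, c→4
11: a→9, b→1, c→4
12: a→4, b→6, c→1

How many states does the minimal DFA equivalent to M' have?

Reachable states from the start: {0,1,2,3,4,5,6,8,9,10,11}. Unreachable: {7,12} — drop them.
Start with accepting vs non-accepting: {0,1,2,4,5,8} | {3,6,9,10,11}.
On input b, block {0,1,2,4,5,8} splits into {0,1,4} and {2,5,8}.
Refine {3,6,9,10,11} on symbol a: members go to different blocks, giving {3,6,9,11} and {10}.
Split {0,1,4} by δ(·,b) → {1,4} and {0}.
On input b, block {3,6,9,11} splits into {3,9} and {6,11}.
The partition is now stable with 6 blocks: {1,4} | {3,9} | {2,5,8} | {10} | {0} | {6,11}.

6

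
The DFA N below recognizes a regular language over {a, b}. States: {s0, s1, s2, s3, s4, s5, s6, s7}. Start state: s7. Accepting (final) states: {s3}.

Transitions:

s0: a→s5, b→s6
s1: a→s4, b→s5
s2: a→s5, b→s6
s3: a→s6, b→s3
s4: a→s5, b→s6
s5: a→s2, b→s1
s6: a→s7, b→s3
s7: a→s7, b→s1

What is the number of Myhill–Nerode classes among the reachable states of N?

Reachable states from the start: {s1,s2,s3,s4,s5,s6,s7}. Unreachable: {s0} — drop them.
Start with accepting vs non-accepting: {s3} | {s1,s2,s4,s5,s6,s7}.
On input b, block {s1,s2,s4,s5,s6,s7} splits into {s1,s2,s4,s5,s7} and {s6}.
Refine {s1,s2,s4,s5,s7} on symbol b: members go to different blocks, giving {s1,s5,s7} and {s2,s4}.
Refine {s1,s5,s7} on symbol a: members go to different blocks, giving {s1,s5} and {s7}.
Stable partition: {s3} | {s1,s5} | {s6} | {s2,s4} | {s7} — 5 equivalence classes.

5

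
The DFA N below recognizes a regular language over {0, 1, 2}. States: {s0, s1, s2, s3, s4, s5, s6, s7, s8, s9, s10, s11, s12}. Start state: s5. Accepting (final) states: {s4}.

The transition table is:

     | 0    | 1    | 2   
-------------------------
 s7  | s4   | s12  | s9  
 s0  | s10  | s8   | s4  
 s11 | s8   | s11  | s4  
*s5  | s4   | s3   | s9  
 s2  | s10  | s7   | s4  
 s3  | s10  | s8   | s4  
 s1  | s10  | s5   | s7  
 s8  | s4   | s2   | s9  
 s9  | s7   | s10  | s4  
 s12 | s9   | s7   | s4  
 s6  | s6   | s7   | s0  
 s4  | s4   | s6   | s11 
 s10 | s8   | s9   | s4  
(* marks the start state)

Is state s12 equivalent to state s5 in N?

Reachable states from the start: {s0,s2,s3,s4,s5,s6,s7,s8,s9,s10,s11,s12}. Unreachable: {s1} — drop them.
Start with accepting vs non-accepting: {s4} | {s0,s2,s3,s5,s6,s7,s8,s9,s10,s11,s12}.
Split {s0,s2,s3,s5,s6,s7,s8,s9,s10,s11,s12} by δ(·,0) → {s0,s2,s3,s6,s9,s10,s11,s12} and {s5,s7,s8}.
Refine {s0,s2,s3,s6,s9,s10,s11,s12} on symbol 0: members go to different blocks, giving {s0,s2,s3,s6,s12} and {s9,s10,s11}.
Split {s0,s2,s3,s6,s12} by δ(·,0) → {s0,s2,s3,s12} and {s6}.
The partition is now stable with 5 blocks: {s4} | {s0,s2,s3,s12} | {s5,s7,s8} | {s9,s10,s11} | {s6}.
s12 and s5 end up in different blocks, so they are distinguishable. For instance, the string '0' is accepted from only s5.

No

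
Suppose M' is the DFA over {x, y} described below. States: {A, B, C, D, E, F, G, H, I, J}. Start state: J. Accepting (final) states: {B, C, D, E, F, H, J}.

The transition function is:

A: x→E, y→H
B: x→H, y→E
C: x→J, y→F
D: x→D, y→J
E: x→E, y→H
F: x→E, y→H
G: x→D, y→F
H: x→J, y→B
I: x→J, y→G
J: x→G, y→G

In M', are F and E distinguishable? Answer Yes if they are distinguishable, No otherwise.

First remove the unreachable states {A,C,I}; 7 states remain.
Start with accepting vs non-accepting: {B,D,E,F,H,J} | {G}.
Split {B,D,E,F,H,J} by δ(·,x) → {B,D,E,F,H} and {J}.
On input x, block {B,D,E,F,H} splits into {B,D,E,F} and {H}.
Refine {B,D,E,F} on symbol x: members go to different blocks, giving {D,E,F} and {B}.
Refine {D,E,F} on symbol y: members go to different blocks, giving {E,F} and {D}.
No further refinement is possible. Final partition (6 blocks): {E,F} | {G} | {J} | {H} | {B} | {D}.
F and E lie in the same block of the stable partition, so they are equivalent — no string distinguishes them.

No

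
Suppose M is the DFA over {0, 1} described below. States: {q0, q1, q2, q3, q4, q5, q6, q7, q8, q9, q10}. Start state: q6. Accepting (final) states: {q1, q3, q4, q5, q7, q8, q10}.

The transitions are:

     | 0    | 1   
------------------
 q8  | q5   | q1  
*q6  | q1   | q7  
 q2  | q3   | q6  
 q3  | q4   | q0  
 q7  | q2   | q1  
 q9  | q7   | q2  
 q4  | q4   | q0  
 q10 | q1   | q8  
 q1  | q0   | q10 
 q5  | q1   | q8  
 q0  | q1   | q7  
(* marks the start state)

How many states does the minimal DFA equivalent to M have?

First remove the unreachable states {q9}; 10 states remain.
P0 = {q1,q3,q4,q5,q7,q8,q10} | {q0,q2,q6}.
Split {q1,q3,q4,q5,q7,q8,q10} by δ(·,0) → {q3,q4,q5,q8,q10} and {q1,q7}.
Split {q3,q4,q5,q8,q10} by δ(·,0) → {q3,q4,q8} and {q5,q10}.
Split {q3,q4,q8} by δ(·,0) → {q3,q4} and {q8}.
Split {q0,q2,q6} by δ(·,0) → {q0,q6} and {q2}.
On input 0, block {q1,q7} splits into {q1} and {q7}.
No further refinement is possible. Final partition (7 blocks): {q3,q4} | {q0,q6} | {q1} | {q5,q10} | {q8} | {q2} | {q7}.

7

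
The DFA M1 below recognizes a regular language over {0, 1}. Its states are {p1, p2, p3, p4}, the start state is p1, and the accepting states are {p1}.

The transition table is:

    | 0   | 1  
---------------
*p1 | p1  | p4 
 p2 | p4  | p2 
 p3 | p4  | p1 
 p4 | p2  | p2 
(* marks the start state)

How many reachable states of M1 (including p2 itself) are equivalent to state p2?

2

First remove the unreachable states {p3}; 3 states remain.
Start with accepting vs non-accepting: {p1} | {p2,p4}.
Stable partition: {p1} | {p2,p4} — 2 equivalence classes.
The equivalence class containing p2 is {p2,p4}, of size 2.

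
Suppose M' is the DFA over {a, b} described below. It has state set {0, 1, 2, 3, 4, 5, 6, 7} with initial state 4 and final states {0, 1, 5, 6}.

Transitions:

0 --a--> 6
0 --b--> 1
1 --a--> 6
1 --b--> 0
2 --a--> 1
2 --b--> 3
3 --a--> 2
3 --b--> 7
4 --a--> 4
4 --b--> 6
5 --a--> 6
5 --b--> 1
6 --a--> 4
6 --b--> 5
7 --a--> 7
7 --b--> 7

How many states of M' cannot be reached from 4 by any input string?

BFS from 4 reaches {0, 1, 4, 5, 6}; the 3 state(s) 2, 3, 7 are never visited.

3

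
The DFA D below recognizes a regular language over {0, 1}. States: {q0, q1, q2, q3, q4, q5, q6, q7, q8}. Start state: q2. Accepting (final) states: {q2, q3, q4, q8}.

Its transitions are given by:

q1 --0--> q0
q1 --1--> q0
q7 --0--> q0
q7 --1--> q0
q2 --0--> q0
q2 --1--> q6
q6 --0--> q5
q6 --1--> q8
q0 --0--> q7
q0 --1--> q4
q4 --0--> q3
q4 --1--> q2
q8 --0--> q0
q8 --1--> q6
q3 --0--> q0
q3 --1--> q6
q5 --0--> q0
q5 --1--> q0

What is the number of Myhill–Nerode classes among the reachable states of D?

5

Reachable states from the start: {q0,q2,q3,q4,q5,q6,q7,q8}. Unreachable: {q1} — drop them.
Start with accepting vs non-accepting: {q2,q3,q4,q8} | {q0,q5,q6,q7}.
Split {q2,q3,q4,q8} by δ(·,0) → {q2,q3,q8} and {q4}.
Refine {q0,q5,q6,q7} on symbol 1: members go to different blocks, giving {q5,q7} and {q0} and {q6}.
Stable partition: {q2,q3,q8} | {q5,q7} | {q4} | {q0} | {q6} — 5 equivalence classes.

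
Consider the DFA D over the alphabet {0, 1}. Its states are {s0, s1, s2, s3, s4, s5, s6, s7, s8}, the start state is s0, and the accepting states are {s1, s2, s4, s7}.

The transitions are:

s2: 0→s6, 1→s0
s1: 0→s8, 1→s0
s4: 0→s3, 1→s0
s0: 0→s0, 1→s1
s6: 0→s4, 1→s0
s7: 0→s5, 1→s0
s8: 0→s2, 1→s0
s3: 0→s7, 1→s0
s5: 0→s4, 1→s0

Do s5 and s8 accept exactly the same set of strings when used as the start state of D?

P0 = {s1,s2,s4,s7} | {s0,s3,s5,s6,s8}.
Split {s0,s3,s5,s6,s8} by δ(·,0) → {s3,s5,s6,s8} and {s0}.
No further refinement is possible. Final partition (3 blocks): {s1,s2,s4,s7} | {s3,s5,s6,s8} | {s0}.
s5 and s8 lie in the same block of the stable partition, so they are equivalent — no string distinguishes them.

Yes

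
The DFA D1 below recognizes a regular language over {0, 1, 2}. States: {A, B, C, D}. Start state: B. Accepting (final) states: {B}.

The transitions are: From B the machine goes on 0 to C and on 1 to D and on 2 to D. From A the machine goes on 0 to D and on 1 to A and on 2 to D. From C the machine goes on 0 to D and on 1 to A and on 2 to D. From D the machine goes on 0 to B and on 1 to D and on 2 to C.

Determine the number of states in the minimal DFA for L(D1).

3

All states are reachable from the start state.
Initial partition by acceptance: {B} | {A,C,D}.
Refine {A,C,D} on symbol 0: members go to different blocks, giving {A,C} and {D}.
No further refinement is possible. Final partition (3 blocks): {B} | {A,C} | {D}.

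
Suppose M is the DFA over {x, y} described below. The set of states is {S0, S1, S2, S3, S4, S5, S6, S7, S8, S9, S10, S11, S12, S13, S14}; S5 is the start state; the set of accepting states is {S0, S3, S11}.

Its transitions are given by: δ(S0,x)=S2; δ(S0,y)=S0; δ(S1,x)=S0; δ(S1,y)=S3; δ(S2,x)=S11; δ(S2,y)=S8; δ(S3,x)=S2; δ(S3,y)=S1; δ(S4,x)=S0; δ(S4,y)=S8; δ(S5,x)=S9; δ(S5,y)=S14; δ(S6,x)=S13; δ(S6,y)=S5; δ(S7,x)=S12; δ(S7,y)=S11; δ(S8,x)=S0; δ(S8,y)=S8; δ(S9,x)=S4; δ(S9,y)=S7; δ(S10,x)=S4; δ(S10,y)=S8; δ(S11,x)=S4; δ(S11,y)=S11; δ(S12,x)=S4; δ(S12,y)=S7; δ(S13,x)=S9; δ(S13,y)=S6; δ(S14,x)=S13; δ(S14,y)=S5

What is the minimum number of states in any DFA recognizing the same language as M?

Reachable states from the start: {S0,S2,S4,S5,S6,S7,S8,S9,S11,S12,S13,S14}. Unreachable: {S1,S3,S10} — drop them.
Start with accepting vs non-accepting: {S0,S11} | {S2,S4,S5,S6,S7,S8,S9,S12,S13,S14}.
Split {S2,S4,S5,S6,S7,S8,S9,S12,S13,S14} by δ(·,x) → {S5,S6,S7,S9,S12,S13,S14} and {S2,S4,S8}.
On input x, block {S5,S6,S7,S9,S12,S13,S14} splits into {S5,S6,S7,S13,S14} and {S9,S12}.
Split {S5,S6,S7,S13,S14} by δ(·,x) → {S5,S7,S13} and {S6,S14}.
Split {S5,S7,S13} by δ(·,y) → {S5,S13} and {S7}.
The partition is now stable with 6 blocks: {S0,S11} | {S5,S13} | {S2,S4,S8} | {S9,S12} | {S6,S14} | {S7}.

6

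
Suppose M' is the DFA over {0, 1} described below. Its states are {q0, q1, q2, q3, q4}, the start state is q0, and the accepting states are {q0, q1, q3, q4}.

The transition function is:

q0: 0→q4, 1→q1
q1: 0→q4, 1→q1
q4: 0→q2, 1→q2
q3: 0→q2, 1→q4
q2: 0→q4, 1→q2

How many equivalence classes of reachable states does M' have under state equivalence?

First remove the unreachable states {q3}; 4 states remain.
Initial partition by acceptance: {q0,q1,q4} | {q2}.
On input 0, block {q0,q1,q4} splits into {q0,q1} and {q4}.
No further refinement is possible. Final partition (3 blocks): {q0,q1} | {q2} | {q4}.

3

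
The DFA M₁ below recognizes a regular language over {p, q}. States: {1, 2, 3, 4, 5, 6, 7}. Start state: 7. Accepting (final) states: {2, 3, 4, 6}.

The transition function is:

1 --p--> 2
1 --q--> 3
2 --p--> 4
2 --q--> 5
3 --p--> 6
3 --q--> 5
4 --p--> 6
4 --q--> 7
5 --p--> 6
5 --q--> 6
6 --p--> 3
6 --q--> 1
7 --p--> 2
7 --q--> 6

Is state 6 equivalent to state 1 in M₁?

No

P0 = {2,3,4,6} | {1,5,7}.
No further refinement is possible. Final partition (2 blocks): {2,3,4,6} | {1,5,7}.
6 and 1 end up in different blocks, so they are distinguishable. For instance, the string 'ε' is accepted from only 6.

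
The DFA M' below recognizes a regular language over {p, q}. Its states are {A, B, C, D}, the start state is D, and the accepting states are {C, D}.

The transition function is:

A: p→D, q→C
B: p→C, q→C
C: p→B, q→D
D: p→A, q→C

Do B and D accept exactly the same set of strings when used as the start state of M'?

P0 = {C,D} | {A,B}.
The partition is now stable with 2 blocks: {C,D} | {A,B}.
B and D end up in different blocks, so they are distinguishable. For instance, the string 'ε' is accepted from only D.

No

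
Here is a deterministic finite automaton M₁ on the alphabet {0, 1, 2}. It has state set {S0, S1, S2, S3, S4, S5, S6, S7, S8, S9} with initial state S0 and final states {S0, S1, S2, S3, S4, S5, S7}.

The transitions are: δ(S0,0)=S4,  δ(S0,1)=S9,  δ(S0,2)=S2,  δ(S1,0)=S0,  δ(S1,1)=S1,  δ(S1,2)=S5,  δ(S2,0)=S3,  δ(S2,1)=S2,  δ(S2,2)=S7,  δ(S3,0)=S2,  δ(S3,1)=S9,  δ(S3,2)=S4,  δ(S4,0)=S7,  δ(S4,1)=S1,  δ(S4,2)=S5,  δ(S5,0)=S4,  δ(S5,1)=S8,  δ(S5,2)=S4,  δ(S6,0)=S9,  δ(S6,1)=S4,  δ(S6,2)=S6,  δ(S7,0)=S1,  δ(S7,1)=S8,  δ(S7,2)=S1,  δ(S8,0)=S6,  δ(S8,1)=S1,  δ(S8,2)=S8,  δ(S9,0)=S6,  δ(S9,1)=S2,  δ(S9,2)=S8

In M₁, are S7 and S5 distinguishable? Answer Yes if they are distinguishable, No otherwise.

All states are reachable from the start state.
Initial partition by acceptance: {S0,S1,S2,S3,S4,S5,S7} | {S6,S8,S9}.
Split {S0,S1,S2,S3,S4,S5,S7} by δ(·,1) → {S0,S3,S5,S7} and {S1,S2,S4}.
Stable partition: {S0,S3,S5,S7} | {S6,S8,S9} | {S1,S2,S4} — 3 equivalence classes.
S7 and S5 lie in the same block of the stable partition, so they are equivalent — no string distinguishes them.

No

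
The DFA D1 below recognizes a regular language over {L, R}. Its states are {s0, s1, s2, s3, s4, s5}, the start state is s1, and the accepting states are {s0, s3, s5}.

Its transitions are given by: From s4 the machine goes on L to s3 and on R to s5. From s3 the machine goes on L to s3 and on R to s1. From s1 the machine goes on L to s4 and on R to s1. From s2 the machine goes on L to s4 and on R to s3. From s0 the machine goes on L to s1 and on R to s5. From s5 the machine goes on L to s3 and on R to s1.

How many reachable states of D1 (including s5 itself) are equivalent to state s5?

2

Reachable states from the start: {s1,s3,s4,s5}. Unreachable: {s0,s2} — drop them.
Initial partition by acceptance: {s3,s5} | {s1,s4}.
Split {s1,s4} by δ(·,L) → {s1} and {s4}.
No further refinement is possible. Final partition (3 blocks): {s3,s5} | {s1} | {s4}.
State s5 belongs to the block {s3,s5}, which has 2 states.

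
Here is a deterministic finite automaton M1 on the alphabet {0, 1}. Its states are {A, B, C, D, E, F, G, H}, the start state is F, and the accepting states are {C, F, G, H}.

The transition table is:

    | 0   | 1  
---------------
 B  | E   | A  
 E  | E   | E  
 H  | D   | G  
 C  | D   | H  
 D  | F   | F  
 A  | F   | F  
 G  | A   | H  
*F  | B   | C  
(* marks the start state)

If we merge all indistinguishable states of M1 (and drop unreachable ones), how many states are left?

Start with accepting vs non-accepting: {C,F,G,H} | {A,B,D,E}.
On input 0, block {A,B,D,E} splits into {A,D} and {B,E}.
Split {C,F,G,H} by δ(·,0) → {C,G,H} and {F}.
Split {B,E} by δ(·,1) → {B} and {E}.
The partition is now stable with 5 blocks: {C,G,H} | {A,D} | {B} | {F} | {E}.

5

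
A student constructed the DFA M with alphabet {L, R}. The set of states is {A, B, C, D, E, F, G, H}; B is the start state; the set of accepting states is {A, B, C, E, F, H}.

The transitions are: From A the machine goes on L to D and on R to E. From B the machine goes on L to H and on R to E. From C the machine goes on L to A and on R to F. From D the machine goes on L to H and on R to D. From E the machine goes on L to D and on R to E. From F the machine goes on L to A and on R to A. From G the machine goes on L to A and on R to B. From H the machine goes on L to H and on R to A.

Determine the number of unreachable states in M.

Starting at B and following transitions, the reachable set is {A, B, D, E, H}. That leaves C, F, G unreachable — 3 in total.

3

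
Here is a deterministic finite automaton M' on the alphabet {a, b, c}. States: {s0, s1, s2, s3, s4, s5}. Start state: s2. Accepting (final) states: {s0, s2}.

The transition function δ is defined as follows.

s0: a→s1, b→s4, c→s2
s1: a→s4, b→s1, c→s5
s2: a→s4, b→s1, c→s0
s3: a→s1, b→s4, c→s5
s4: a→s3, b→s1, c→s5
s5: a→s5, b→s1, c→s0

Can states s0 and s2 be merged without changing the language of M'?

Every state is reachable, so we keep all 6.
Start with accepting vs non-accepting: {s0,s2} | {s1,s3,s4,s5}.
Refine {s1,s3,s4,s5} on symbol c: members go to different blocks, giving {s1,s3,s4} and {s5}.
The partition is now stable with 3 blocks: {s0,s2} | {s1,s3,s4} | {s5}.
s0 and s2 lie in the same block of the stable partition, so they are equivalent — no string distinguishes them.

Yes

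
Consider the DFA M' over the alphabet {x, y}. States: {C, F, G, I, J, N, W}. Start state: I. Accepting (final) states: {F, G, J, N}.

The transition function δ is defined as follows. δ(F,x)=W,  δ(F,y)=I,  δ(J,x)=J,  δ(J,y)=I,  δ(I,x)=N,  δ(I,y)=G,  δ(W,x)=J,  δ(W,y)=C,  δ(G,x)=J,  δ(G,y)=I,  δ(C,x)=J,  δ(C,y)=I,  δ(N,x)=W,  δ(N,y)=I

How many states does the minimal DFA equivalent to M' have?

States {F} cannot be reached from the start state, so discard them.
Start with accepting vs non-accepting: {G,J,N} | {C,I,W}.
Split {G,J,N} by δ(·,x) → {G,J} and {N}.
Split {C,I,W} by δ(·,x) → {C,W} and {I}.
On input y, block {C,W} splits into {W} and {C}.
No further refinement is possible. Final partition (5 blocks): {G,J} | {W} | {N} | {I} | {C}.

5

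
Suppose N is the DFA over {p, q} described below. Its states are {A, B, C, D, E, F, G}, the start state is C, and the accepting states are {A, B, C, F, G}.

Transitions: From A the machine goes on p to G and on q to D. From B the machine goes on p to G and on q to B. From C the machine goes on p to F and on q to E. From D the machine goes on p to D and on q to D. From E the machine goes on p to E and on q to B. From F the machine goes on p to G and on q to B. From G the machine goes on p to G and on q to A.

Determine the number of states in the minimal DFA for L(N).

P0 = {A,B,C,F,G} | {D,E}.
Refine {A,B,C,F,G} on symbol q: members go to different blocks, giving {B,F,G} and {A,C}.
Split {B,F,G} by δ(·,q) → {B,F} and {G}.
Split {D,E} by δ(·,q) → {D} and {E}.
On input p, block {A,C} splits into {A} and {C}.
No further refinement is possible. Final partition (6 blocks): {B,F} | {D} | {A} | {G} | {E} | {C}.

6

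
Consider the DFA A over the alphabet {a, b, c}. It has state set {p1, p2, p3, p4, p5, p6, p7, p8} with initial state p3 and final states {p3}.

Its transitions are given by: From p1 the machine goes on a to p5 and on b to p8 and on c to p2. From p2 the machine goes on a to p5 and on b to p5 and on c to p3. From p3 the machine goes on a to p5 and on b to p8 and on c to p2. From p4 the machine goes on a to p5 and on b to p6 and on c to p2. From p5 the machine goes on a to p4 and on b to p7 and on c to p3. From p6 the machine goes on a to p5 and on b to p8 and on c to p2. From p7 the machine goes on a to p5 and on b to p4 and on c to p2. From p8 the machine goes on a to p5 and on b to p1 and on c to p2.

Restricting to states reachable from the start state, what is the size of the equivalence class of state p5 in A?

1

Start with accepting vs non-accepting: {p3} | {p1,p2,p4,p5,p6,p7,p8}.
Split {p1,p2,p4,p5,p6,p7,p8} by δ(·,c) → {p1,p4,p6,p7,p8} and {p2,p5}.
On input a, block {p2,p5} splits into {p2} and {p5}.
The partition is now stable with 4 blocks: {p3} | {p1,p4,p6,p7,p8} | {p2} | {p5}.
The equivalence class containing p5 is {p5}, of size 1.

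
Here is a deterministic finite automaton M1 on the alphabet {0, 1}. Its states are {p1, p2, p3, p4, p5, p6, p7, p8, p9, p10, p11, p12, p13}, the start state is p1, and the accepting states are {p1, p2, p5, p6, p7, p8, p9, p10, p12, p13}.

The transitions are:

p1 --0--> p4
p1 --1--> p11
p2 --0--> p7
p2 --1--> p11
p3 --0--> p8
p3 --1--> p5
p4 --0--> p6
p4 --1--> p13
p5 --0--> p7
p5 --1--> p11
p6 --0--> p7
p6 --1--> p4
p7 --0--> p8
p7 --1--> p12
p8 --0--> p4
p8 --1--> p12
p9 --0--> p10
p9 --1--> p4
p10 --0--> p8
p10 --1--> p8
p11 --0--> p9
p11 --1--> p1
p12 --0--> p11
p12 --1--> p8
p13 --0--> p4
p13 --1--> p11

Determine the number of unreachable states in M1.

Starting at p1 and following transitions, the reachable set is {p1, p4, p6, p7, p8, p9, p10, p11, p12, p13}. That leaves p2, p3, p5 unreachable — 3 in total.

3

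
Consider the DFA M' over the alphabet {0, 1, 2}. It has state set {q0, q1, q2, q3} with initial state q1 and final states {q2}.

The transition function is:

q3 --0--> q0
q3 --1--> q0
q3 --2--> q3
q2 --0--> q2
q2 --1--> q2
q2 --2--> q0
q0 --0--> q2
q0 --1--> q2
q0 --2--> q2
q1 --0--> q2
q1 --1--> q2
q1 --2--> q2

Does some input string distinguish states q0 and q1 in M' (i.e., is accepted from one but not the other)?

No

States {q3} cannot be reached from the start state, so discard them.
Start with accepting vs non-accepting: {q2} | {q0,q1}.
The partition is now stable with 2 blocks: {q2} | {q0,q1}.
q0 and q1 lie in the same block of the stable partition, so they are equivalent — no string distinguishes them.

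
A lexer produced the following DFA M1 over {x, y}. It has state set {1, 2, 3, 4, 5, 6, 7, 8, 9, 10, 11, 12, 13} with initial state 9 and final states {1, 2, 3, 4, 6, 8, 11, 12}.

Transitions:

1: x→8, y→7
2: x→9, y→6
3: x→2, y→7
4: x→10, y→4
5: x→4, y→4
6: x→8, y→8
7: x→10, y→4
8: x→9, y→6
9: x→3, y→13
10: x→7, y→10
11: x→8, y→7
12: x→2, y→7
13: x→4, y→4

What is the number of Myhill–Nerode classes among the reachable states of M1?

8

Reachable states from the start: {2,3,4,6,7,8,9,10,13}. Unreachable: {1,5,11,12} — drop them.
Initial partition by acceptance: {2,3,4,6,8} | {7,9,10,13}.
On input x, block {2,3,4,6,8} splits into {2,4,8} and {3,6}.
On input y, block {2,4,8} splits into {2,8} and {4}.
Split {7,9,10,13} by δ(·,x) → {7,10} and {9} and {13}.
On input y, block {7,10} splits into {7} and {10}.
Split {3,6} by δ(·,y) → {3} and {6}.
The partition is now stable with 8 blocks: {2,8} | {7} | {3} | {4} | {9} | {13} | {10} | {6}.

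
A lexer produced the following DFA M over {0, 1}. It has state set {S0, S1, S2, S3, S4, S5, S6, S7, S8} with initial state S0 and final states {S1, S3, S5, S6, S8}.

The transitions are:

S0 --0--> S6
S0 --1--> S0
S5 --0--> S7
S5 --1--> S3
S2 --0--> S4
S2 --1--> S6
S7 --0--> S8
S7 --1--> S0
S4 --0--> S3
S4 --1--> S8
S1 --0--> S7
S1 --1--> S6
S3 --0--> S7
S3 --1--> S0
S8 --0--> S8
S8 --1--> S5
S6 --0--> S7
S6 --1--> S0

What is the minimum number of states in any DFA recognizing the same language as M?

First remove the unreachable states {S1,S2,S4}; 6 states remain.
Initial partition by acceptance: {S3,S5,S6,S8} | {S0,S7}.
On input 0, block {S3,S5,S6,S8} splits into {S3,S5,S6} and {S8}.
On input 1, block {S3,S5,S6} splits into {S3,S6} and {S5}.
Split {S0,S7} by δ(·,0) → {S0} and {S7}.
Stable partition: {S3,S6} | {S0} | {S8} | {S5} | {S7} — 5 equivalence classes.

5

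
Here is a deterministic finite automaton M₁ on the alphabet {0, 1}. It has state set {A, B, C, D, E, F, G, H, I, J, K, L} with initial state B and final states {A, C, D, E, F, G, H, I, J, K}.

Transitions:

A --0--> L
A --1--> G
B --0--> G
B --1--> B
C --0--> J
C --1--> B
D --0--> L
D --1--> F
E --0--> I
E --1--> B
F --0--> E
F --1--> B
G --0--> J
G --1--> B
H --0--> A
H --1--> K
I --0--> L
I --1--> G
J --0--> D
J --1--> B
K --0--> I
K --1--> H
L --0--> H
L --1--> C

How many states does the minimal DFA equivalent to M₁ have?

All states are reachable from the start state.
Start with accepting vs non-accepting: {A,C,D,E,F,G,H,I,J,K} | {B,L}.
Refine {A,C,D,E,F,G,H,I,J,K} on symbol 0: members go to different blocks, giving {C,E,F,G,H,J,K} and {A,D,I}.
On input 0, block {C,E,F,G,H,J,K} splits into {E,H,J,K} and {C,F,G}.
On input 1, block {E,H,J,K} splits into {E,J} and {H,K}.
Split {B,L} by δ(·,0) → {B} and {L}.
The partition is now stable with 6 blocks: {E,J} | {B} | {A,D,I} | {C,F,G} | {H,K} | {L}.

6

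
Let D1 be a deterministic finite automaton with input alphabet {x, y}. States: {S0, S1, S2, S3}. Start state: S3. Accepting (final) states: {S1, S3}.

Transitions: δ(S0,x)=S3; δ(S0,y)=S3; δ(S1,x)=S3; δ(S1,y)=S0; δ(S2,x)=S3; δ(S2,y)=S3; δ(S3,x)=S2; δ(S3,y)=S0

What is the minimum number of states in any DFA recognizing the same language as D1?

First remove the unreachable states {S1}; 3 states remain.
Initial partition by acceptance: {S3} | {S0,S2}.
No further refinement is possible. Final partition (2 blocks): {S3} | {S0,S2}.

2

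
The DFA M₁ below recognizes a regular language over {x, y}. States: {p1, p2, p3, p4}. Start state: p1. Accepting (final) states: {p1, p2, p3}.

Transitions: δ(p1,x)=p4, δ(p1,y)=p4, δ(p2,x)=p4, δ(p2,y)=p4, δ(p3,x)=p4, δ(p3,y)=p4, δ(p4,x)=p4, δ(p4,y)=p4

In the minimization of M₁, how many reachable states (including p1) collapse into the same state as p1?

1

First remove the unreachable states {p2,p3}; 2 states remain.
Start with accepting vs non-accepting: {p1} | {p4}.
The partition is now stable with 2 blocks: {p1} | {p4}.
The equivalence class containing p1 is {p1}, of size 1.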